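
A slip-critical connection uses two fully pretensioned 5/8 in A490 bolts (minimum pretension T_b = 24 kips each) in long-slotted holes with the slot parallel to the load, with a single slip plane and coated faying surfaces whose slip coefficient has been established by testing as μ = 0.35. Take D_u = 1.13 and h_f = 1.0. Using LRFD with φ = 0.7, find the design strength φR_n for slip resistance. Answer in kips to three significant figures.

R_n = μ · D_u · h_f · T_b · n_s · n_b = 0.35 × 1.13 × 1.0 × 24 × 1 × 2 = 18.98 kips.
Design strength φR_n = 0.7 × 18.98 = 13.3 kips.

13.3 kips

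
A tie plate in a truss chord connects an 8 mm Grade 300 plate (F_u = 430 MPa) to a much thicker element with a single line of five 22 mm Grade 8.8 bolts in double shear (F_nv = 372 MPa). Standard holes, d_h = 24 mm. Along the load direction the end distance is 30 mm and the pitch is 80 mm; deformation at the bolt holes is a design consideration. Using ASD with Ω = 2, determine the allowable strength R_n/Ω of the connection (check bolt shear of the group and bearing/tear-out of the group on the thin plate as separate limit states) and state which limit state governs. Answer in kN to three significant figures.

400 kN (bearing governs)

Bolt shear: A_b = π·22²/4 = 380.1 mm²; R_n = 372 × 380.1 × 5 × 2 / 1000 = 1414 kN → 1414 / 2 = 707 kN.
Bearing (1.2 l_c t F_u ≤ 2.4 d t F_u): upper limit = 2.4·22·8·430 / 1000 = 181.6 kN.
  Edge l_c = 30 − 24/2 = 18 → r_n = 74.3 kN; interior l_c = 80 − 24 = 56 → r_n = 181.6 kN.
  R_n,bearing = 1·74.3 + 4·181.6 = 800.8 kN → 800.8 / 2 = 400 kN.
Bearing governs: 400 kN.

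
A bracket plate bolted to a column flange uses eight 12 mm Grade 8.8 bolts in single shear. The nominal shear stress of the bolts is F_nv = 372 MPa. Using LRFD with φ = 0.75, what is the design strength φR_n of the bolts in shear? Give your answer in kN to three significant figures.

A_b = π × 12² / 4 = 113.1 mm².
R_n = F_nv · A_b · n · n_s = 372 × 113.1 × 8 × 1 / 1000 = 336.6 kN.
Design strength φR_n = 0.75 × 336.6 = 252 kN.

252 kN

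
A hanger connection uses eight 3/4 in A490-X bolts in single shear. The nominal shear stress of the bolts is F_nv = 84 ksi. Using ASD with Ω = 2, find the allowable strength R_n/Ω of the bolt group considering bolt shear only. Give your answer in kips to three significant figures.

A_b = π × 0.75² / 4 = 0.4418 in².
R_n = F_nv · A_b · n · n_s = 84 × 0.4418 × 8 × 1 = 296.9 kips.
Allowable strength R_n/Ω = 296.9 / 2 = 148 kips.

148 kips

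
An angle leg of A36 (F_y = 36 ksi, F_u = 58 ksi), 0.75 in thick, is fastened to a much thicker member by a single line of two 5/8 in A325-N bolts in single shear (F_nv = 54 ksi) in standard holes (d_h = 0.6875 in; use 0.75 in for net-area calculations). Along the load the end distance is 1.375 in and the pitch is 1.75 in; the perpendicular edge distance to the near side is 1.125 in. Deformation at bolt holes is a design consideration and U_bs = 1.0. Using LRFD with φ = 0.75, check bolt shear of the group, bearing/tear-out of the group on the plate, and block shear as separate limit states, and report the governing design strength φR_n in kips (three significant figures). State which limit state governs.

24.9 kips (bolt shear governs)

Bolt shear: A_b = π·0.625²/4 = 0.3068 in²; R_n = 54 × 0.3068 × 2 × 1 = 33.13 kips → 0.75 × 33.13 = 24.9 kips.
Bearing: edge l_c = 1.031, r_n = 53.83 kips; interior l_c = 1.062, r_n = 55.46 kips; R_n = 53.83 + 1·55.46 = 109.3 kips → 82 kips.
Block shear: A_gv = 2.344, A_nv = 1.5, A_nt = 0.5625 in²; R_n = min(0.6F_uA_nv, 0.6F_yA_gv) + U_bs·F_u·A_nt = 83.25 kips → 62.4 kips.
Bolt shear governs: 24.9 kips.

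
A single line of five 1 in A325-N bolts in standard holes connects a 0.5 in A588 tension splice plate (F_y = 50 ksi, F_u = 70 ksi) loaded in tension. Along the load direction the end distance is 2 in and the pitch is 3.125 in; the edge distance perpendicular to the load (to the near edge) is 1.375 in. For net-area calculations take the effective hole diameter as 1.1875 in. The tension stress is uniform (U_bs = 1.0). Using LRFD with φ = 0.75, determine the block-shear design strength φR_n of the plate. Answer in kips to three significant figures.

165 kips

Shear plane L_v = 2 + 4·3.125 = 14.5 in; A_gv = 14.5 × 0.5 = 7.25 in².
A_nv = (14.5 − 4.5·1.1875) × 0.5 = 4.578 in².
A_nt = (1.375 − 0.5·1.1875) × 0.5 = 0.3906 in².
0.6 F_u A_nv = 192.3 kips; 0.6 F_y A_gv = 217.5 kips → shear rupture governs the shear term.
R_n = 192.3 + 1.0 × 70 × 0.3906 = 219.6 kips.
Design strength φR_n = 0.75 × 219.6 = 165 kips.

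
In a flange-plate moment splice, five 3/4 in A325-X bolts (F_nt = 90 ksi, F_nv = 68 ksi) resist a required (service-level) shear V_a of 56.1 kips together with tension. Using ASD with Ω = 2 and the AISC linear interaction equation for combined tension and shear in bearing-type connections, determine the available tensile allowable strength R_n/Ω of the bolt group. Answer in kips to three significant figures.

A_b = π·0.75²/4 = 0.4418 in²; f_rv = 56.1 / (5 × 0.4418) = 25.4 ksi.
F'_nt = 1.3 F_nt − (Ω F_nt / F_nv) f_rv = 1.3·90 − (2·90/68)·25.4 = 49.77 ksi, capped at F_nt → F'_nt = 49.77 ksi.
R_n = F'_nt · A_b · n = 49.77 × 0.4418 × 5 = 109.9 kips.
Allowable strength R_n/Ω = 109.9 / 2 = 55 kips.

55 kips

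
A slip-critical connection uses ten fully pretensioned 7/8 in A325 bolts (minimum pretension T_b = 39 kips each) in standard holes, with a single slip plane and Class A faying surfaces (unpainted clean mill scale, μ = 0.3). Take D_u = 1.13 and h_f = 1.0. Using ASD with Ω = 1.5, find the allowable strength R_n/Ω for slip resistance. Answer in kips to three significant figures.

88.1 kips

R_n = μ · D_u · h_f · T_b · n_s · n_b = 0.3 × 1.13 × 1.0 × 39 × 1 × 10 = 132.2 kips.
Allowable strength R_n/Ω = 132.2 / 1.5 = 88.1 kips.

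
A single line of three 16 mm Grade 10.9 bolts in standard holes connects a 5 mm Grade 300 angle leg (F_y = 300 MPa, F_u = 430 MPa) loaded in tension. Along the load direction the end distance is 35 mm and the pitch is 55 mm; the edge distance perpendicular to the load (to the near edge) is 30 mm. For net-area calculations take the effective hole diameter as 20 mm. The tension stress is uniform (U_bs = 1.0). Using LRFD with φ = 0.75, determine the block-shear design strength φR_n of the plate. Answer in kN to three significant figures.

Shear plane L_v = 35 + 2·55 = 145 mm; A_gv = 145 × 5 = 725 mm².
A_nv = (145 − 2.5·20) × 5 = 475 mm².
A_nt = (30 − 0.5·20) × 5 = 100 mm².
0.6 F_u A_nv = 122.5 kN; 0.6 F_y A_gv = 130.5 kN → shear rupture governs the shear term.
R_n = 122.5 + 1.0 × 430 × 100 / 1000 = 165.6 kN.
Design strength φR_n = 0.75 × 165.6 = 124 kN.

124 kN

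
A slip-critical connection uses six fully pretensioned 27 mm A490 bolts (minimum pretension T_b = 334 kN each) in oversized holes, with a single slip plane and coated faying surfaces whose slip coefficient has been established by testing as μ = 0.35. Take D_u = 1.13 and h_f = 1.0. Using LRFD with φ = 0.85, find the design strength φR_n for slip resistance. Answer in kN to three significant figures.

R_n = μ · D_u · h_f · T_b · n_s · n_b = 0.35 × 1.13 × 1.0 × 334 × 1 × 6 = 792.6 kN.
Design strength φR_n = 0.85 × 792.6 = 674 kN.

674 kN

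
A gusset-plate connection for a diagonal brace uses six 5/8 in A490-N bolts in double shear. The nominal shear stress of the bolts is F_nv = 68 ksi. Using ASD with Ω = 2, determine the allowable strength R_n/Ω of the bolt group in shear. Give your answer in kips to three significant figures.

125 kips

A_b = π × 0.625² / 4 = 0.3068 in².
R_n = F_nv · A_b · n · n_s = 68 × 0.3068 × 6 × 2 = 250.3 kips.
Allowable strength R_n/Ω = 250.3 / 2 = 125 kips.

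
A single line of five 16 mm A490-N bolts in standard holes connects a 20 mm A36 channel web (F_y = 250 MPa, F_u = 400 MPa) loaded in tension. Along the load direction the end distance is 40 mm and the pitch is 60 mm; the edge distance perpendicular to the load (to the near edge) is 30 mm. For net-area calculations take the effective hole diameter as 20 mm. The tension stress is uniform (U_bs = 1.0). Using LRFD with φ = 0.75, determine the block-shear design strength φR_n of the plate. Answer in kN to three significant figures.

750 kN

Shear plane L_v = 40 + 4·60 = 280 mm; A_gv = 280 × 20 = 5600 mm².
A_nv = (280 − 4.5·20) × 20 = 3800 mm².
A_nt = (30 − 0.5·20) × 20 = 400 mm².
0.6 F_u A_nv = 912 kN; 0.6 F_y A_gv = 840 kN → shear yielding governs the shear term.
R_n = 840 + 1.0 × 400 × 400 / 1000 = 1000 kN.
Design strength φR_n = 0.75 × 1000 = 750 kN.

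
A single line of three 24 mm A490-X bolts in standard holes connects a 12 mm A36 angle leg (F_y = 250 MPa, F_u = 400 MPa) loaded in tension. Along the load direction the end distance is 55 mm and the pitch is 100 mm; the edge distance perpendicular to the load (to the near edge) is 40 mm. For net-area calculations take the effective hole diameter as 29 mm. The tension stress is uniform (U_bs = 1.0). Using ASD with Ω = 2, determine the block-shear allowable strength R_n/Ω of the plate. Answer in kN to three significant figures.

291 kN

Shear plane L_v = 55 + 2·100 = 255 mm; A_gv = 255 × 12 = 3060 mm².
A_nv = (255 − 2.5·29) × 12 = 2190 mm².
A_nt = (40 − 0.5·29) × 12 = 306 mm².
0.6 F_u A_nv = 525.6 kN; 0.6 F_y A_gv = 459 kN → shear yielding governs the shear term.
R_n = 459 + 1.0 × 400 × 306 / 1000 = 581.4 kN.
Allowable strength R_n/Ω = 581.4 / 2 = 291 kN.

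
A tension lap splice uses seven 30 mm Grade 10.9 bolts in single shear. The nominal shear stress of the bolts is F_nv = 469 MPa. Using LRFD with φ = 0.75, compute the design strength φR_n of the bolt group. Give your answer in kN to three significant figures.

1740 kN

A_b = π × 30² / 4 = 706.9 mm².
R_n = F_nv · A_b · n · n_s = 469 × 706.9 × 7 × 1 / 1000 = 2321 kN.
Design strength φR_n = 0.75 × 2321 = 1740 kN.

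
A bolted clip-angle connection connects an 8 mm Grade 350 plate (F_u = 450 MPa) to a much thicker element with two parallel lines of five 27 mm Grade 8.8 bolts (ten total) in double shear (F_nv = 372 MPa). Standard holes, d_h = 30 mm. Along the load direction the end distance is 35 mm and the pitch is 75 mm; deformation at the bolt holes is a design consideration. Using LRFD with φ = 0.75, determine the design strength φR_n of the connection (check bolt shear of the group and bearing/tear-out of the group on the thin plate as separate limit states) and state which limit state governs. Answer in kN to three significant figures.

Bolt shear: A_b = π·27²/4 = 572.6 mm²; R_n = 372 × 572.6 × 10 × 2 / 1000 = 4260 kN → 0.75 × 4260 = 3190 kN.
Bearing (1.2 l_c t F_u ≤ 2.4 d t F_u): upper limit = 2.4·27·8·450 / 1000 = 233.3 kN.
  Edge l_c = 35 − 30/2 = 20 → r_n = 86.4 kN; interior l_c = 75 − 30 = 45 → r_n = 194.4 kN.
  R_n,bearing = 2·86.4 + 8·194.4 = 1728 kN → 0.75 × 1728 = 1300 kN.
Bearing governs: 1300 kN.

1300 kN (bearing governs)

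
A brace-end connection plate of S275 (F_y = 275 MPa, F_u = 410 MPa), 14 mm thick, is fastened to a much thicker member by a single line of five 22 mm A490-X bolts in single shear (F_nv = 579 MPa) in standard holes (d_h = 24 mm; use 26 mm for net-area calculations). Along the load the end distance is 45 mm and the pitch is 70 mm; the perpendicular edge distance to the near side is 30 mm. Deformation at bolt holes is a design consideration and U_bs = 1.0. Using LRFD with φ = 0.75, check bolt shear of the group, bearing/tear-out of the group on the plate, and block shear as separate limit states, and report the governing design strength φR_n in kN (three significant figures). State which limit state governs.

Bolt shear: A_b = π·22²/4 = 380.1 mm²; R_n = 579 × 380.1 × 5 × 1 / 1000 = 1100 kN → 0.75 × 1100 = 825 kN.
Bearing: edge l_c = 33, r_n = 227.3 kN; interior l_c = 46, r_n = 303.1 kN; R_n = 227.3 + 4·303.1 = 1440 kN → 1080 kN.
Block shear: A_gv = 4550, A_nv = 2912, A_nt = 238 mm²; R_n = min(0.6F_uA_nv, 0.6F_yA_gv) + U_bs·F_u·A_nt = 813.9 kN → 610 kN.
Block shear governs: 610 kN.

610 kN (block shear governs)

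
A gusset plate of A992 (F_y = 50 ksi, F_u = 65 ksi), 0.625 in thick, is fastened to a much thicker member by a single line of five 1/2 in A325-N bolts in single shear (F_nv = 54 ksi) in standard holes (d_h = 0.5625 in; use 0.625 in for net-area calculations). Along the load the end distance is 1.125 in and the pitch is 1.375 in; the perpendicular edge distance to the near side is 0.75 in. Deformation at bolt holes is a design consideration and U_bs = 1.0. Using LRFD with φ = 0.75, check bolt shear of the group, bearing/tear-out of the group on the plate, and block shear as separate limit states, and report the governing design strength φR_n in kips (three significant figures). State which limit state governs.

Bolt shear: A_b = π·0.5²/4 = 0.1963 in²; R_n = 54 × 0.1963 × 5 × 1 = 53.01 kips → 0.75 × 53.01 = 39.8 kips.
Bearing: edge l_c = 0.8438, r_n = 41.13 kips; interior l_c = 0.8125, r_n = 39.61 kips; R_n = 41.13 + 4·39.61 = 199.6 kips → 150 kips.
Block shear: A_gv = 4.141, A_nv = 2.383, A_nt = 0.2734 in²; R_n = min(0.6F_uA_nv, 0.6F_yA_gv) + U_bs·F_u·A_nt = 110.7 kips → 83 kips.
Bolt shear governs: 39.8 kips.

39.8 kips (bolt shear governs)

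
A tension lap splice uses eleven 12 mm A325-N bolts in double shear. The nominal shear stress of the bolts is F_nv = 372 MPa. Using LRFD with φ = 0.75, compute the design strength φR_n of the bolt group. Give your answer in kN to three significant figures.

694 kN

A_b = π × 12² / 4 = 113.1 mm².
R_n = F_nv · A_b · n · n_s = 372 × 113.1 × 11 × 2 / 1000 = 925.6 kN.
Design strength φR_n = 0.75 × 925.6 = 694 kN.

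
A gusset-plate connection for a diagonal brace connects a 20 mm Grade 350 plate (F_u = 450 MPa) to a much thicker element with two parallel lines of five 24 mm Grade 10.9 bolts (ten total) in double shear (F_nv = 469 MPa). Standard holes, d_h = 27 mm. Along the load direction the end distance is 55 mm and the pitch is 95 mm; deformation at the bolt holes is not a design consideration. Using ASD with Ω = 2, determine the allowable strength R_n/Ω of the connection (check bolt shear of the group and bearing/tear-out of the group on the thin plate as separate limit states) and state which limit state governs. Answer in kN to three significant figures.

Bolt shear: A_b = π·24²/4 = 452.4 mm²; R_n = 469 × 452.4 × 10 × 2 / 1000 = 4243 kN → 4243 / 2 = 2120 kN.
Bearing (1.5 l_c t F_u ≤ 3.0 d t F_u): upper limit = 3.0·24·20·450 / 1000 = 648 kN.
  Edge l_c = 55 − 27/2 = 41.5 → r_n = 560.2 kN; interior l_c = 95 − 27 = 68 → r_n = 648 kN.
  R_n,bearing = 2·560.2 + 8·648 = 6304 kN → 6304 / 2 = 3150 kN.
Bolt shear governs: 2120 kN.

2120 kN (bolt shear governs)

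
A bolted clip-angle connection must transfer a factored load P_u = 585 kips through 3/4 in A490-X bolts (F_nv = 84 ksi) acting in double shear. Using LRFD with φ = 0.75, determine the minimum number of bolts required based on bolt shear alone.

11 bolts

A_b = π·0.75²/4 = 0.4418 in².
Per-bolt design strength φR_n = 0.75 × 84 × 0.4418 × 2 = 55.67 kips.
n ≥ 585 / 55.67 = 10.51 → use 11 bolts.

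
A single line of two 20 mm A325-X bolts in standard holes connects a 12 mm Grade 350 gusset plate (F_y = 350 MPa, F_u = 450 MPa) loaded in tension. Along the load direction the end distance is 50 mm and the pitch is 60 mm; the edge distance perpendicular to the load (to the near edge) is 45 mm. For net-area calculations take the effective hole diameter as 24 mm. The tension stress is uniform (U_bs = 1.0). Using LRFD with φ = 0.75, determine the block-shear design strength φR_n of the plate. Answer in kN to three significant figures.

313 kN

Shear plane L_v = 50 + 1·60 = 110 mm; A_gv = 110 × 12 = 1320 mm².
A_nv = (110 − 1.5·24) × 12 = 888 mm².
A_nt = (45 − 0.5·24) × 12 = 396 mm².
0.6 F_u A_nv = 239.8 kN; 0.6 F_y A_gv = 277.2 kN → shear rupture governs the shear term.
R_n = 239.8 + 1.0 × 450 × 396 / 1000 = 418 kN.
Design strength φR_n = 0.75 × 418 = 313 kN.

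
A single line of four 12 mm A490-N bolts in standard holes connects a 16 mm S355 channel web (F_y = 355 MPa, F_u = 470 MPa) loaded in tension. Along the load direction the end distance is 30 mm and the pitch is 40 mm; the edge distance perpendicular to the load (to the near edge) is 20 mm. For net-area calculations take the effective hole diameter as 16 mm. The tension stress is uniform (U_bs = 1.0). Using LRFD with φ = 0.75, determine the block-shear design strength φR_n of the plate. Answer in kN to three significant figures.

Shear plane L_v = 30 + 3·40 = 150 mm; A_gv = 150 × 16 = 2400 mm².
A_nv = (150 − 3.5·16) × 16 = 1504 mm².
A_nt = (20 − 0.5·16) × 16 = 192 mm².
0.6 F_u A_nv = 424.1 kN; 0.6 F_y A_gv = 511.2 kN → shear rupture governs the shear term.
R_n = 424.1 + 1.0 × 470 × 192 / 1000 = 514.4 kN.
Design strength φR_n = 0.75 × 514.4 = 386 kN.

386 kN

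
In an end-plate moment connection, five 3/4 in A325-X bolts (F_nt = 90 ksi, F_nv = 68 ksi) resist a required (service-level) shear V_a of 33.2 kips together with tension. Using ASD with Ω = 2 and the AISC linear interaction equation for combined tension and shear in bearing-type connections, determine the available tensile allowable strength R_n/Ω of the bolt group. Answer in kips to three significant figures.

A_b = π·0.75²/4 = 0.4418 in²; f_rv = 33.2 / (5 × 0.4418) = 15.03 ksi.
F'_nt = 1.3 F_nt − (Ω F_nt / F_nv) f_rv = 1.3·90 − (2·90/68)·15.03 = 77.22 ksi, capped at F_nt → F'_nt = 77.22 ksi.
R_n = F'_nt · A_b · n = 77.22 × 0.4418 × 5 = 170.6 kips.
Allowable strength R_n/Ω = 170.6 / 2 = 85.3 kips.

85.3 kips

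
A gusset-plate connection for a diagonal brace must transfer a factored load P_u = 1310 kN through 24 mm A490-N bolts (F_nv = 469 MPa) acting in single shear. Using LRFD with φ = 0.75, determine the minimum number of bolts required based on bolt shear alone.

A_b = π·24²/4 = 452.4 mm².
Per-bolt design strength φR_n = 0.75 × 469 × 452.4 × 1 / 1000 = 159.1 kN.
n ≥ 1310 / 159.1 = 8.232 → use 9 bolts.

9 bolts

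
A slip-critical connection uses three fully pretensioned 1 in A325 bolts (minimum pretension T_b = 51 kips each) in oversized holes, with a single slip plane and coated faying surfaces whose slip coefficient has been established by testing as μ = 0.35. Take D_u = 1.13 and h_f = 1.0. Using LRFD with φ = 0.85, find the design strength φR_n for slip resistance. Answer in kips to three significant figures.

R_n = μ · D_u · h_f · T_b · n_s · n_b = 0.35 × 1.13 × 1.0 × 51 × 1 × 3 = 60.51 kips.
Design strength φR_n = 0.85 × 60.51 = 51.4 kips.

51.4 kips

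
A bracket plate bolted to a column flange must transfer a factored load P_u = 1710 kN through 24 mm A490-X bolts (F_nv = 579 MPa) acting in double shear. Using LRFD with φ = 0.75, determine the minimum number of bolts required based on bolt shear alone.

A_b = π·24²/4 = 452.4 mm².
Per-bolt design strength φR_n = 0.75 × 579 × 452.4 × 2 / 1000 = 392.9 kN.
n ≥ 1710 / 392.9 = 4.352 → use 5 bolts.

5 bolts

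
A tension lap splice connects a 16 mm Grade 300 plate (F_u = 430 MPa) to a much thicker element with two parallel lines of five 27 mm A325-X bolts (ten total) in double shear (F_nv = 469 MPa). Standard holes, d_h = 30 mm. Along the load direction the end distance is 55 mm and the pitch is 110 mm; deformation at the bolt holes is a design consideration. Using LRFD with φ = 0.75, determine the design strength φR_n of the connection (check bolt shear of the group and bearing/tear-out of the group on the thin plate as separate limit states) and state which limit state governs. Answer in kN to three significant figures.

Bolt shear: A_b = π·27²/4 = 572.6 mm²; R_n = 469 × 572.6 × 10 × 2 / 1000 = 5371 kN → 0.75 × 5371 = 4030 kN.
Bearing (1.2 l_c t F_u ≤ 2.4 d t F_u): upper limit = 2.4·27·16·430 / 1000 = 445.8 kN.
  Edge l_c = 55 − 30/2 = 40 → r_n = 330.2 kN; interior l_c = 110 − 30 = 80 → r_n = 445.8 kN.
  R_n,bearing = 2·330.2 + 8·445.8 = 4227 kN → 0.75 × 4227 = 3170 kN.
Bearing governs: 3170 kN.

3170 kN (bearing governs)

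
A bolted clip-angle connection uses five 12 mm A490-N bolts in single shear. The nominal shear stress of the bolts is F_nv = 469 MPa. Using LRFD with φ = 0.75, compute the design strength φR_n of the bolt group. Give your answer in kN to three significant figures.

199 kN

A_b = π × 12² / 4 = 113.1 mm².
R_n = F_nv · A_b · n · n_s = 469 × 113.1 × 5 × 1 / 1000 = 265.2 kN.
Design strength φR_n = 0.75 × 265.2 = 199 kN.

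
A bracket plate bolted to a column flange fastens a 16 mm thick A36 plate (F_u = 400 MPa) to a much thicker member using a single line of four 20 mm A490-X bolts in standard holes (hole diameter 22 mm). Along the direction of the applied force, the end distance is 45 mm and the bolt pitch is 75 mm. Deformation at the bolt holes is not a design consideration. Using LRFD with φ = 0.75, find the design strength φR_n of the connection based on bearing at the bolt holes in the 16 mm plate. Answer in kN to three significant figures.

1110 kN

Per bolt r_n = 1.5 l_c t F_u ≤ 3.0 d t F_u; upper limit = 3.0 × 20 × 16 × 400 / 1000 = 384 kN.
Edge bolt: l_c = 45 − 22/2 = 34 mm → 1.5 × 34 × 16 × 400 / 1000 = 326.4 → r_n = 326.4 kN.
Interior bolts: l_c = 75 − 22 = 53 mm → 1.5 × 53 × 16 × 400 / 1000 = 508.8 → r_n = 384 kN.
R_n = 1 × 326.4 + 3 × 384 = 1478 kN.
Design strength φR_n = 0.75 × 1478 = 1110 kN.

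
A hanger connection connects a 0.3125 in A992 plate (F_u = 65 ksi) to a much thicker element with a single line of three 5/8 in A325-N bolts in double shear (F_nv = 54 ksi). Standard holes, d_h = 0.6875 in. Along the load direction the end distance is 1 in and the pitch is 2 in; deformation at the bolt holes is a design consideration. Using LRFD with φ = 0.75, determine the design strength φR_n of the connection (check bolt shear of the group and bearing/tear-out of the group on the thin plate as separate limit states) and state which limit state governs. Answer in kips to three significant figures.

57.7 kips (bearing governs)

Bolt shear: A_b = π·0.625²/4 = 0.3068 in²; R_n = 54 × 0.3068 × 3 × 2 = 99.4 kips → 0.75 × 99.4 = 74.6 kips.
Bearing (1.2 l_c t F_u ≤ 2.4 d t F_u): upper limit = 2.4·0.625·0.3125·65 = 30.47 kips.
  Edge l_c = 1 − 0.6875/2 = 0.6562 → r_n = 16 kips; interior l_c = 2 − 0.6875 = 1.312 → r_n = 30.47 kips.
  R_n,bearing = 1·16 + 2·30.47 = 76.93 kips → 0.75 × 76.93 = 57.7 kips.
Bearing governs: 57.7 kips.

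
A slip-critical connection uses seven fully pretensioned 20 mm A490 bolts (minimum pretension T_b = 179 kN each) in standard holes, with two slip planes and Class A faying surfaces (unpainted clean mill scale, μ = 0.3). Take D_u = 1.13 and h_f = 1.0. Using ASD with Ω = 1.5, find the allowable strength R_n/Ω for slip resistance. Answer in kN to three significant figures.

R_n = μ · D_u · h_f · T_b · n_s · n_b = 0.3 × 1.13 × 1.0 × 179 × 2 × 7 = 849.5 kN.
Allowable strength R_n/Ω = 849.5 / 1.5 = 566 kN.

566 kN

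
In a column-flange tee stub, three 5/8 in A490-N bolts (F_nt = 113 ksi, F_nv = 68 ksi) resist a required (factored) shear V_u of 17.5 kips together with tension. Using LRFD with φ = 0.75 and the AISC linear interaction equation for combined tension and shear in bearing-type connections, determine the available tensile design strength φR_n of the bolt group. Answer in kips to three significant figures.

A_b = π·0.625²/4 = 0.3068 in²; f_rv = 17.5 / (3 × 0.3068) = 19.01 ksi.
F'_nt = 1.3 F_nt − (F_nt / φF_nv) f_rv = 1.3·113 − (113/(0.75·68))·19.01 = 104.8 ksi, capped at F_nt → F'_nt = 104.8 ksi.
R_n = F'_nt · A_b · n = 104.8 × 0.3068 × 3 = 96.43 kips.
Design strength φR_n = 0.75 × 96.43 = 72.3 kips.

72.3 kips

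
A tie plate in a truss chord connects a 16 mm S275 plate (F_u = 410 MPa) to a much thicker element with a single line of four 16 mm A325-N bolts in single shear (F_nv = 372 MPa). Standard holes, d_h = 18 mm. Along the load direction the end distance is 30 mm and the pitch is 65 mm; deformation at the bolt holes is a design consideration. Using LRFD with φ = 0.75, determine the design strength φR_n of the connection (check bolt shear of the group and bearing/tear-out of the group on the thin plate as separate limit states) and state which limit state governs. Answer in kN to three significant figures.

Bolt shear: A_b = π·16²/4 = 201.1 mm²; R_n = 372 × 201.1 × 4 × 1 / 1000 = 299.2 kN → 0.75 × 299.2 = 224 kN.
Bearing (1.2 l_c t F_u ≤ 2.4 d t F_u): upper limit = 2.4·16·16·410 / 1000 = 251.9 kN.
  Edge l_c = 30 − 18/2 = 21 → r_n = 165.3 kN; interior l_c = 65 − 18 = 47 → r_n = 251.9 kN.
  R_n,bearing = 1·165.3 + 3·251.9 = 921 kN → 0.75 × 921 = 691 kN.
Bolt shear governs: 224 kN.

224 kN (bolt shear governs)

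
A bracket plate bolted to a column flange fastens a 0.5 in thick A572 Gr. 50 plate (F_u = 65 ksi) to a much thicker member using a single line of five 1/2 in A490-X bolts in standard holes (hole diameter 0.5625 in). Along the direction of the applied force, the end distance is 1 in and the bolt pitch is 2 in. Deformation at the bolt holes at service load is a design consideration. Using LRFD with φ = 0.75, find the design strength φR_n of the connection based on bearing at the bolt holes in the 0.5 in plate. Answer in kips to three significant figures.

Per bolt r_n = 1.2 l_c t F_u ≤ 2.4 d t F_u; upper limit = 2.4 × 0.5 × 0.5 × 65 = 39 kips.
Edge bolt: l_c = 1 − 0.5625/2 = 0.7188 in → 1.2 × 0.7188 × 0.5 × 65 = 28.03 → r_n = 28.03 kips.
Interior bolts: l_c = 2 − 0.5625 = 1.438 in → 1.2 × 1.438 × 0.5 × 65 = 56.06 → r_n = 39 kips.
R_n = 1 × 28.03 + 4 × 39 = 184 kips.
Design strength φR_n = 0.75 × 184 = 138 kips.

138 kips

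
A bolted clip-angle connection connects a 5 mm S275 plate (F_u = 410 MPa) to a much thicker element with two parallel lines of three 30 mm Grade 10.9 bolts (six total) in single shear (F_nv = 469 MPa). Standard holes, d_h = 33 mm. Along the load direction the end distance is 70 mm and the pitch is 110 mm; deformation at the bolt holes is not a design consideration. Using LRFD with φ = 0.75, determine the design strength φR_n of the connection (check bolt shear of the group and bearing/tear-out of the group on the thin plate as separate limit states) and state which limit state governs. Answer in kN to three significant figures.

Bolt shear: A_b = π·30²/4 = 706.9 mm²; R_n = 469 × 706.9 × 6 × 1 / 1000 = 1989 kN → 0.75 × 1989 = 1490 kN.
Bearing (1.5 l_c t F_u ≤ 3.0 d t F_u): upper limit = 3.0·30·5·410 / 1000 = 184.5 kN.
  Edge l_c = 70 − 33/2 = 53.5 → r_n = 164.5 kN; interior l_c = 110 − 33 = 77 → r_n = 184.5 kN.
  R_n,bearing = 2·164.5 + 4·184.5 = 1067 kN → 0.75 × 1067 = 800 kN.
Bearing governs: 800 kN.

800 kN (bearing governs)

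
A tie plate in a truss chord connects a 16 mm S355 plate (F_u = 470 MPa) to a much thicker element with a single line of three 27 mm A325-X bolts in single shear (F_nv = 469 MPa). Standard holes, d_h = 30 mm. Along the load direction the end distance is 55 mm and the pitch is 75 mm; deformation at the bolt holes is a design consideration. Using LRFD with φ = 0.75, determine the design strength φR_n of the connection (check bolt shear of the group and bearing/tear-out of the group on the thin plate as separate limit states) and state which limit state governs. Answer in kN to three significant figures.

604 kN (bolt shear governs)

Bolt shear: A_b = π·27²/4 = 572.6 mm²; R_n = 469 × 572.6 × 3 × 1 / 1000 = 805.6 kN → 0.75 × 805.6 = 604 kN.
Bearing (1.2 l_c t F_u ≤ 2.4 d t F_u): upper limit = 2.4·27·16·470 / 1000 = 487.3 kN.
  Edge l_c = 55 − 30/2 = 40 → r_n = 361 kN; interior l_c = 75 − 30 = 45 → r_n = 406.1 kN.
  R_n,bearing = 1·361 + 2·406.1 = 1173 kN → 0.75 × 1173 = 880 kN.
Bolt shear governs: 604 kN.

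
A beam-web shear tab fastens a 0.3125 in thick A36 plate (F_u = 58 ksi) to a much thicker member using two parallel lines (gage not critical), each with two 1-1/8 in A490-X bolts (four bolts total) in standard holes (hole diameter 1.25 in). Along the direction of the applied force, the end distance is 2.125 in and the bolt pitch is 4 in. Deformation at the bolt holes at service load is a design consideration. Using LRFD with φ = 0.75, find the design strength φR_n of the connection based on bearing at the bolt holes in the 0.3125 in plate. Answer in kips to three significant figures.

122 kips

Per bolt r_n = 1.2 l_c t F_u ≤ 2.4 d t F_u; upper limit = 2.4 × 1.125 × 0.3125 × 58 = 48.94 kips.
Edge bolt: l_c = 2.125 − 1.25/2 = 1.5 in → 1.2 × 1.5 × 0.3125 × 58 = 32.62 → r_n = 32.62 kips.
Interior bolts: l_c = 4 − 1.25 = 2.75 in → 1.2 × 2.75 × 0.3125 × 58 = 59.81 → r_n = 48.94 kips.
R_n = 2 × 32.62 + 2 × 48.94 = 163.1 kips.
Design strength φR_n = 0.75 × 163.1 = 122 kips.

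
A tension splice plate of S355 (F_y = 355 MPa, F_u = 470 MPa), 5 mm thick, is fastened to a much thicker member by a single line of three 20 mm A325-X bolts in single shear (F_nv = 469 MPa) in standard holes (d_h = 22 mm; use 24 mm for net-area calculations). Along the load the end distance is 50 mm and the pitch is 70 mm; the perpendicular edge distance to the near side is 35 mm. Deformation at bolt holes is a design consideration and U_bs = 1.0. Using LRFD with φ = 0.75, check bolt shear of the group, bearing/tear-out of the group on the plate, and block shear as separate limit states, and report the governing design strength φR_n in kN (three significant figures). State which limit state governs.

178 kN (block shear governs)

Bolt shear: A_b = π·20²/4 = 314.2 mm²; R_n = 469 × 314.2 × 3 × 1 / 1000 = 442 kN → 0.75 × 442 = 332 kN.
Bearing: edge l_c = 39, r_n = 110 kN; interior l_c = 48, r_n = 112.8 kN; R_n = 110 + 2·112.8 = 335.6 kN → 252 kN.
Block shear: A_gv = 950, A_nv = 650, A_nt = 115 mm²; R_n = min(0.6F_uA_nv, 0.6F_yA_gv) + U_bs·F_u·A_nt = 237.3 kN → 178 kN.
Block shear governs: 178 kN.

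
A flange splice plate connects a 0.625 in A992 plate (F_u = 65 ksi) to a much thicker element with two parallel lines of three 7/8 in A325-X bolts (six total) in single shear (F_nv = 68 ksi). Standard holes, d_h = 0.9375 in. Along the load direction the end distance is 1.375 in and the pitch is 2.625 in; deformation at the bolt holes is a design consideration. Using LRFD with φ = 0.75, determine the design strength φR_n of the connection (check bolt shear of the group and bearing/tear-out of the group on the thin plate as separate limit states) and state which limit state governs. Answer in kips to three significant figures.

Bolt shear: A_b = π·0.875²/4 = 0.6013 in²; R_n = 68 × 0.6013 × 6 × 1 = 245.3 kips → 0.75 × 245.3 = 184 kips.
Bearing (1.2 l_c t F_u ≤ 2.4 d t F_u): upper limit = 2.4·0.875·0.625·65 = 85.31 kips.
  Edge l_c = 1.375 − 0.9375/2 = 0.9062 → r_n = 44.18 kips; interior l_c = 2.625 − 0.9375 = 1.688 → r_n = 82.27 kips.
  R_n,bearing = 2·44.18 + 4·82.27 = 417.4 kips → 0.75 × 417.4 = 313 kips.
Bolt shear governs: 184 kips.

184 kips (bolt shear governs)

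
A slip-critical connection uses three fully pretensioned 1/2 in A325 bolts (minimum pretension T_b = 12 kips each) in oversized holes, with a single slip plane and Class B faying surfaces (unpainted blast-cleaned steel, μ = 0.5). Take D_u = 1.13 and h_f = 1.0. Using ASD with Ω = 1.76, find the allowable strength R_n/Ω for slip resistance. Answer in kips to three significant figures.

11.6 kips

R_n = μ · D_u · h_f · T_b · n_s · n_b = 0.5 × 1.13 × 1.0 × 12 × 1 × 3 = 20.34 kips.
Allowable strength R_n/Ω = 20.34 / 1.76 = 11.6 kips.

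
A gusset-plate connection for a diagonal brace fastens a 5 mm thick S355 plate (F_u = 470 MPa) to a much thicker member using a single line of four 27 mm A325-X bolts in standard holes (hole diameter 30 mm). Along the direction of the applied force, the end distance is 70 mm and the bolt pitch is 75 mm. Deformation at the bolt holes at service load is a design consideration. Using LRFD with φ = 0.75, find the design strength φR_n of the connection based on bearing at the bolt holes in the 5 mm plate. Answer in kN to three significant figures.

Per bolt r_n = 1.2 l_c t F_u ≤ 2.4 d t F_u; upper limit = 2.4 × 27 × 5 × 470 / 1000 = 152.3 kN.
Edge bolt: l_c = 70 − 30/2 = 55 mm → 1.2 × 55 × 5 × 470 / 1000 = 155.1 → r_n = 152.3 kN.
Interior bolts: l_c = 75 − 30 = 45 mm → 1.2 × 45 × 5 × 470 / 1000 = 126.9 → r_n = 126.9 kN.
R_n = 1 × 152.3 + 3 × 126.9 = 533 kN.
Design strength φR_n = 0.75 × 533 = 400 kN.

400 kN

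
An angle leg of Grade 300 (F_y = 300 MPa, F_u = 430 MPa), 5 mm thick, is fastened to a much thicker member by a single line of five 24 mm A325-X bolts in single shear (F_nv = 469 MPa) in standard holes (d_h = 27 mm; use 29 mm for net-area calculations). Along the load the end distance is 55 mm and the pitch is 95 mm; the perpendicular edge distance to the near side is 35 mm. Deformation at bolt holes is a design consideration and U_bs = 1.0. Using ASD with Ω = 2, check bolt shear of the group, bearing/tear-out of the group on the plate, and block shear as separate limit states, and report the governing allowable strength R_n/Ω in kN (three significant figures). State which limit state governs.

Bolt shear: A_b = π·24²/4 = 452.4 mm²; R_n = 469 × 452.4 × 5 × 1 / 1000 = 1061 kN → 1061 / 2 = 530 kN.
Bearing: edge l_c = 41.5, r_n = 107.1 kN; interior l_c = 68, r_n = 123.8 kN; R_n = 107.1 + 4·123.8 = 602.4 kN → 301 kN.
Block shear: A_gv = 2175, A_nv = 1522, A_nt = 102.5 mm²; R_n = min(0.6F_uA_nv, 0.6F_yA_gv) + U_bs·F_u·A_nt = 435.6 kN → 218 kN.
Block shear governs: 218 kN.

218 kN (block shear governs)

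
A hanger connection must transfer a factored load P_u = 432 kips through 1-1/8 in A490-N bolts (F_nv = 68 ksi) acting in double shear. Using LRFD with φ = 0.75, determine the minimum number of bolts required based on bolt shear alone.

A_b = π·1.125²/4 = 0.994 in².
Per-bolt design strength φR_n = 0.75 × 68 × 0.994 × 2 = 101.4 kips.
n ≥ 432 / 101.4 = 4.261 → use 5 bolts.

5 bolts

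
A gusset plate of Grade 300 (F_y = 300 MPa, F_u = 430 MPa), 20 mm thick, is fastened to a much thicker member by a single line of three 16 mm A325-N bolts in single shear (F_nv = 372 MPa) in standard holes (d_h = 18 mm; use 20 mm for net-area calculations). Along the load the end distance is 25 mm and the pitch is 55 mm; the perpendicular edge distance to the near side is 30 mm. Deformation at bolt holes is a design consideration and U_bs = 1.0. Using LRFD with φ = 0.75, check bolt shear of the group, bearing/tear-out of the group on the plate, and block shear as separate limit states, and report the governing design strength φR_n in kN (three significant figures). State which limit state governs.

168 kN (bolt shear governs)

Bolt shear: A_b = π·16²/4 = 201.1 mm²; R_n = 372 × 201.1 × 3 × 1 / 1000 = 224.4 kN → 0.75 × 224.4 = 168 kN.
Bearing: edge l_c = 16, r_n = 165.1 kN; interior l_c = 37, r_n = 330.2 kN; R_n = 165.1 + 2·330.2 = 825.6 kN → 619 kN.
Block shear: A_gv = 2700, A_nv = 1700, A_nt = 400 mm²; R_n = min(0.6F_uA_nv, 0.6F_yA_gv) + U_bs·F_u·A_nt = 610.6 kN → 458 kN.
Bolt shear governs: 168 kN.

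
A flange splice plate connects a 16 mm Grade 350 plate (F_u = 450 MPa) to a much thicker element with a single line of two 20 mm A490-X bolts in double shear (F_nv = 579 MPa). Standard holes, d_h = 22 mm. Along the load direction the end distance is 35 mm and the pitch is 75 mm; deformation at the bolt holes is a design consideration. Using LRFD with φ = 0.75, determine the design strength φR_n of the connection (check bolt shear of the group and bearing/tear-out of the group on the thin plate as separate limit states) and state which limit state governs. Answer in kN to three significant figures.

415 kN (bearing governs)

Bolt shear: A_b = π·20²/4 = 314.2 mm²; R_n = 579 × 314.2 × 2 × 2 / 1000 = 727.6 kN → 0.75 × 727.6 = 546 kN.
Bearing (1.2 l_c t F_u ≤ 2.4 d t F_u): upper limit = 2.4·20·16·450 / 1000 = 345.6 kN.
  Edge l_c = 35 − 22/2 = 24 → r_n = 207.4 kN; interior l_c = 75 − 22 = 53 → r_n = 345.6 kN.
  R_n,bearing = 1·207.4 + 1·345.6 = 553 kN → 0.75 × 553 = 415 kN.
Bearing governs: 415 kN.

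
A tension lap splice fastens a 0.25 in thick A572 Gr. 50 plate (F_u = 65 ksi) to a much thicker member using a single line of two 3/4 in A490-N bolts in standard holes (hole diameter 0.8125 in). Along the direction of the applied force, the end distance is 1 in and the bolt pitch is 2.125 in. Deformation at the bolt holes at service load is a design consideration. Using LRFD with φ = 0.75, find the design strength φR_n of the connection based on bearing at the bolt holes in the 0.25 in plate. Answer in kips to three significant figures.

Per bolt r_n = 1.2 l_c t F_u ≤ 2.4 d t F_u; upper limit = 2.4 × 0.75 × 0.25 × 65 = 29.25 kips.
Edge bolt: l_c = 1 − 0.8125/2 = 0.5938 in → 1.2 × 0.5938 × 0.25 × 65 = 11.58 → r_n = 11.58 kips.
Interior bolts: l_c = 2.125 − 0.8125 = 1.312 in → 1.2 × 1.312 × 0.25 × 65 = 25.59 → r_n = 25.59 kips.
R_n = 1 × 11.58 + 1 × 25.59 = 37.17 kips.
Design strength φR_n = 0.75 × 37.17 = 27.9 kips.

27.9 kips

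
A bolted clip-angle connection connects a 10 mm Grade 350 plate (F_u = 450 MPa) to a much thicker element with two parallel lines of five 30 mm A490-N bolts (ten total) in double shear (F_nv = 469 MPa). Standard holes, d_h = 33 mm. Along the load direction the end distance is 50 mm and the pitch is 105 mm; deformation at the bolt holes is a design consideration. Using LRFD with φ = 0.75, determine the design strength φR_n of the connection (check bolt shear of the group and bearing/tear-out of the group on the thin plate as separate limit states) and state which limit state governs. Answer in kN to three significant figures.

2220 kN (bearing governs)

Bolt shear: A_b = π·30²/4 = 706.9 mm²; R_n = 469 × 706.9 × 10 × 2 / 1000 = 6630 kN → 0.75 × 6630 = 4970 kN.
Bearing (1.2 l_c t F_u ≤ 2.4 d t F_u): upper limit = 2.4·30·10·450 / 1000 = 324 kN.
  Edge l_c = 50 − 33/2 = 33.5 → r_n = 180.9 kN; interior l_c = 105 − 33 = 72 → r_n = 324 kN.
  R_n,bearing = 2·180.9 + 8·324 = 2954 kN → 0.75 × 2954 = 2220 kN.
Bearing governs: 2220 kN.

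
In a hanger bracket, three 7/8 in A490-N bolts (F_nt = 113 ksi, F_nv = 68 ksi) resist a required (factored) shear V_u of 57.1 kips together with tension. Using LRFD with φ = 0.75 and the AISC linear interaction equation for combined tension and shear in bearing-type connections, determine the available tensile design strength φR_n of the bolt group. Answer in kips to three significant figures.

A_b = π·0.875²/4 = 0.6013 in²; f_rv = 57.1 / (3 × 0.6013) = 31.65 ksi.
F'_nt = 1.3 F_nt − (F_nt / φF_nv) f_rv = 1.3·113 − (113/(0.75·68))·31.65 = 76.77 ksi, capped at F_nt → F'_nt = 76.77 ksi.
R_n = F'_nt · A_b · n = 76.77 × 0.6013 × 3 = 138.5 kips.
Design strength φR_n = 0.75 × 138.5 = 104 kips.

104 kips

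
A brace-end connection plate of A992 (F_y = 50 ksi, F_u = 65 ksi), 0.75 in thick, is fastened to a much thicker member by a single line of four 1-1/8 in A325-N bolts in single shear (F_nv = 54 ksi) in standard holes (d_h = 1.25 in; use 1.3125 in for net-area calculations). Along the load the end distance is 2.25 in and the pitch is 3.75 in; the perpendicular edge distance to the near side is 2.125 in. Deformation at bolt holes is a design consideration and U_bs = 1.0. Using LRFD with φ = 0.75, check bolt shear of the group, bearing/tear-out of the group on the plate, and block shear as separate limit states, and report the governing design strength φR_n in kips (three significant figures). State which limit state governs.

161 kips (bolt shear governs)

Bolt shear: A_b = π·1.125²/4 = 0.994 in²; R_n = 54 × 0.994 × 4 × 1 = 214.7 kips → 0.75 × 214.7 = 161 kips.
Bearing: edge l_c = 1.625, r_n = 95.06 kips; interior l_c = 2.5, r_n = 131.6 kips; R_n = 95.06 + 3·131.6 = 489.9 kips → 367 kips.
Block shear: A_gv = 10.12, A_nv = 6.68, A_nt = 1.102 in²; R_n = min(0.6F_uA_nv, 0.6F_yA_gv) + U_bs·F_u·A_nt = 332.1 kips → 249 kips.
Bolt shear governs: 161 kips.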